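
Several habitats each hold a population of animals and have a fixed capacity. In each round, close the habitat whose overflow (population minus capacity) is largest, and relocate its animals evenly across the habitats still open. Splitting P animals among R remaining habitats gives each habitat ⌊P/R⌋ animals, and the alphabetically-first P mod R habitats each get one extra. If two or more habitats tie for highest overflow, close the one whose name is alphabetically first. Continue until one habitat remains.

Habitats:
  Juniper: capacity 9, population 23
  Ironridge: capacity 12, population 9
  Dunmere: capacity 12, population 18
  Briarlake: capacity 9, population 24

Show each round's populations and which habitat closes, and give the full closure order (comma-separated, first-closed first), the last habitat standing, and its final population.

Closure order: Briarlake, Juniper, Dunmere
Last habitat: Ironridge with 74 animals

Round 1: Briarlake=24 Dunmere=18 Ironridge=9 Juniper=23 → close Briarlake (overflow 15)
  24÷3 = 8 each, +1 to first 0
Round 2: Dunmere=26 Ironridge=17 Juniper=31 → close Juniper (overflow 22)
  31÷2 = 15 each, +1 to first 1
Round 3: Dunmere=42 Ironridge=32 → close Dunmere (overflow 30)
  42÷1 = 42 each, +1 to first 0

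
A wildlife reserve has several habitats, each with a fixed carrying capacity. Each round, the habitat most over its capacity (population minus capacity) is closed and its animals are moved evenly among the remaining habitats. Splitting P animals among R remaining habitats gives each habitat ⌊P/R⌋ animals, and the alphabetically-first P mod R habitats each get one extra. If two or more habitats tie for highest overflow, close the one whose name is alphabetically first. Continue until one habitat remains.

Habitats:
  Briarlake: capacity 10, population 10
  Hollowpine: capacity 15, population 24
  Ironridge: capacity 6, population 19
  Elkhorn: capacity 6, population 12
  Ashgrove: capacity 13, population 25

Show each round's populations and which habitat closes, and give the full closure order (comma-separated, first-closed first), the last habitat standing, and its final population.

Closure order: Ironridge, Ashgrove, Hollowpine, Elkhorn
Last habitat: Briarlake with 90 animals

Round 1: Ashgrove=25 Briarlake=10 Elkhorn=12 Hollowpine=24 Ironridge=19 → close Ironridge (overflow 13)
  19÷4 = 4 each, +1 to first 3
Round 2: Ashgrove=30 Briarlake=15 Elkhorn=17 Hollowpine=28 → close Ashgrove (overflow 17)
  30÷3 = 10 each, +1 to first 0
Round 3: Briarlake=25 Elkhorn=27 Hollowpine=38 → close Hollowpine (overflow 23)
  38÷2 = 19 each, +1 to first 0
Round 4: Briarlake=44 Elkhorn=46 → close Elkhorn (overflow 40)
  46÷1 = 46 each, +1 to first 0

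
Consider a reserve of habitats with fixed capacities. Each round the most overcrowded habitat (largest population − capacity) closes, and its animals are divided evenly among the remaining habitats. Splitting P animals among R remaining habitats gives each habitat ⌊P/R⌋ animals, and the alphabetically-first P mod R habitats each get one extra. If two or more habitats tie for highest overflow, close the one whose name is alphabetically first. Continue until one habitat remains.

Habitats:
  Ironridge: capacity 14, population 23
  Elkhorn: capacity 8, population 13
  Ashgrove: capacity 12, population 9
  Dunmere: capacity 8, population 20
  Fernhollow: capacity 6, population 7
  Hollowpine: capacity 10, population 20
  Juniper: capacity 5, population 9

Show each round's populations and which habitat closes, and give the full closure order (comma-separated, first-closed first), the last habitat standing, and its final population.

Round 1: Ashgrove=9 Dunmere=20 Elkhorn=13 Fernhollow=7 Hollowpine=20 Ironridge=23 Juniper=9 → close Dunmere (overflow 12)
  20÷6 = 3 each, +1 to first 2
Round 2: Ashgrove=13 Elkhorn=17 Fernhollow=10 Hollowpine=23 Ironridge=26 Juniper=12 → close Hollowpine (overflow 13)
  23÷5 = 4 each, +1 to first 3
Round 3: Ashgrove=18 Elkhorn=22 Fernhollow=15 Ironridge=30 Juniper=16 → close Ironridge (overflow 16)
  30÷4 = 7 each, +1 to first 2
Round 4: Ashgrove=26 Elkhorn=30 Fernhollow=22 Juniper=23 → close Elkhorn (overflow 22)
  30÷3 = 10 each, +1 to first 0
Round 5: Ashgrove=36 Fernhollow=32 Juniper=33 → close Juniper (overflow 28)
  33÷2 = 16 each, +1 to first 1
Round 6: Ashgrove=53 Fernhollow=48 → close Fernhollow (overflow 42)
  48÷1 = 48 each, +1 to first 0

Closure order: Dunmere, Hollowpine, Ironridge, Elkhorn, Juniper, Fernhollow
Last habitat: Ashgrove with 101 animals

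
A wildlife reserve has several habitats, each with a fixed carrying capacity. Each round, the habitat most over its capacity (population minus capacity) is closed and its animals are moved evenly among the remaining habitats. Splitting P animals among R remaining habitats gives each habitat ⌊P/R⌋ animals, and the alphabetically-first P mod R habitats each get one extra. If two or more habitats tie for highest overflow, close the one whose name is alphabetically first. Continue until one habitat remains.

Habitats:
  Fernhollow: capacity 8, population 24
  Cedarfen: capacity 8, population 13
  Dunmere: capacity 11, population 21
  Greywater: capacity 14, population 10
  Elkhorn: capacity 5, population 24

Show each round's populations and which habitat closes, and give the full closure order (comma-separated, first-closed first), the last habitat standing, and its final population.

Round 1: Cedarfen=13 Dunmere=21 Elkhorn=24 Fernhollow=24 Greywater=10 → close Elkhorn (overflow 19)
  24÷4 = 6 each, +1 to first 0
Round 2: Cedarfen=19 Dunmere=27 Fernhollow=30 Greywater=16 → close Fernhollow (overflow 22)
  30÷3 = 10 each, +1 to first 0
Round 3: Cedarfen=29 Dunmere=37 Greywater=26 → close Dunmere (overflow 26)
  37÷2 = 18 each, +1 to first 1
Round 4: Cedarfen=48 Greywater=44 → close Cedarfen (overflow 40)
  48÷1 = 48 each, +1 to first 0

Closure order: Elkhorn, Fernhollow, Dunmere, Cedarfen
Last habitat: Greywater with 92 animals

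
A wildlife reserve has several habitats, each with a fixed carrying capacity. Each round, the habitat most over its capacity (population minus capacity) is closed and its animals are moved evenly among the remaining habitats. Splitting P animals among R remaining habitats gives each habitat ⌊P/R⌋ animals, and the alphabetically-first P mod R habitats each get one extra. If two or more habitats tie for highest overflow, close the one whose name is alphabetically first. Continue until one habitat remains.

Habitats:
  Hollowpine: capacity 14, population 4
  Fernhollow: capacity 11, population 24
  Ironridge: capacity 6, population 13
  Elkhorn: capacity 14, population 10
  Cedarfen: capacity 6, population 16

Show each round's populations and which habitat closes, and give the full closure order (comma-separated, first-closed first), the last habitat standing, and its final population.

Round 1: Cedarfen=16 Elkhorn=10 Fernhollow=24 Hollowpine=4 Ironridge=13 → close Fernhollow (overflow 13)
  24÷4 = 6 each, +1 to first 0
Round 2: Cedarfen=22 Elkhorn=16 Hollowpine=10 Ironridge=19 → close Cedarfen (overflow 16)
  22÷3 = 7 each, +1 to first 1
Round 3: Elkhorn=24 Hollowpine=17 Ironridge=26 → close Ironridge (overflow 20)
  26÷2 = 13 each, +1 to first 0
Round 4: Elkhorn=37 Hollowpine=30 → close Elkhorn (overflow 23)
  37÷1 = 37 each, +1 to first 0

Closure order: Fernhollow, Cedarfen, Ironridge, Elkhorn
Last habitat: Hollowpine with 67 animals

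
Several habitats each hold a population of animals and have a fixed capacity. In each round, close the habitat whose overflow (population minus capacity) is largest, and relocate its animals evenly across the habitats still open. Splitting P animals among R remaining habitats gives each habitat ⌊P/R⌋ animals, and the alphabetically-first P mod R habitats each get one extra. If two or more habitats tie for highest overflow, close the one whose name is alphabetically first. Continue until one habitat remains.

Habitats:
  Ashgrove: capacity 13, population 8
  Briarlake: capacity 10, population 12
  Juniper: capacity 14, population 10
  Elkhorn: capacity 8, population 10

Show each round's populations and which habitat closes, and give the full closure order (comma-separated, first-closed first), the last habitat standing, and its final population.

Round 1: Ashgrove=8 Briarlake=12 Elkhorn=10 Juniper=10 → close Briarlake (overflow 2)
  12÷3 = 4 each, +1 to first 0
Round 2: Ashgrove=12 Elkhorn=14 Juniper=14 → close Elkhorn (overflow 6)
  14÷2 = 7 each, +1 to first 0
Round 3: Ashgrove=19 Juniper=21 → close Juniper (overflow 7)
  21÷1 = 21 each, +1 to first 0

Closure order: Briarlake, Elkhorn, Juniper
Last habitat: Ashgrove with 40 animals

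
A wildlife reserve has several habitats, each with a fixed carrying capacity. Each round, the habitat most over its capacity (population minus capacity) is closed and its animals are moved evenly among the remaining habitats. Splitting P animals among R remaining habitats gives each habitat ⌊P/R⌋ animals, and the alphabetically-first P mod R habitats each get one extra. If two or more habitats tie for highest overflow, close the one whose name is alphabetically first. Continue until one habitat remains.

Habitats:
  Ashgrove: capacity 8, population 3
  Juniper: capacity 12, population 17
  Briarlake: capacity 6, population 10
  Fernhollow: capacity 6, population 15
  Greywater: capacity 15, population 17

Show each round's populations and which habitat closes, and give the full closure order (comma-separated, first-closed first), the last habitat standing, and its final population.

Closure order: Fernhollow, Briarlake, Juniper, Greywater
Last habitat: Ashgrove with 62 animals

Round 1: Ashgrove=3 Briarlake=10 Fernhollow=15 Greywater=17 Juniper=17 → close Fernhollow (overflow 9)
  15÷4 = 3 each, +1 to first 3
Round 2: Ashgrove=7 Briarlake=14 Greywater=21 Juniper=20 → close Briarlake (overflow 8)
  14÷3 = 4 each, +1 to first 2
Round 3: Ashgrove=12 Greywater=26 Juniper=24 → close Juniper (overflow 12)
  24÷2 = 12 each, +1 to first 0
Round 4: Ashgrove=24 Greywater=38 → close Greywater (overflow 23)
  38÷1 = 38 each, +1 to first 0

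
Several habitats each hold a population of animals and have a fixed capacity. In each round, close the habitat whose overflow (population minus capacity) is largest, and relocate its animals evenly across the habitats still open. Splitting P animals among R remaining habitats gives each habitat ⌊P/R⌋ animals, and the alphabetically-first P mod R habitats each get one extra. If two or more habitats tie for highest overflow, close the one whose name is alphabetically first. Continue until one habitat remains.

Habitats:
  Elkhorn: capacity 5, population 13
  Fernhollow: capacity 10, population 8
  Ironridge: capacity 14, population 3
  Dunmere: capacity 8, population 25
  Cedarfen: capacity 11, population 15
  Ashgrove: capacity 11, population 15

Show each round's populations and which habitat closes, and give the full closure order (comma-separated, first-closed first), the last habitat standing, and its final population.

Round 1: Ashgrove=15 Cedarfen=15 Dunmere=25 Elkhorn=13 Fernhollow=8 Ironridge=3 → close Dunmere (overflow 17)
  25÷5 = 5 each, +1 to first 0
Round 2: Ashgrove=20 Cedarfen=20 Elkhorn=18 Fernhollow=13 Ironridge=8 → close Elkhorn (overflow 13)
  18÷4 = 4 each, +1 to first 2
Round 3: Ashgrove=25 Cedarfen=25 Fernhollow=17 Ironridge=12 → close Ashgrove (overflow 14)
  25÷3 = 8 each, +1 to first 1
Round 4: Cedarfen=34 Fernhollow=25 Ironridge=20 → close Cedarfen (overflow 23)
  34÷2 = 17 each, +1 to first 0
Round 5: Fernhollow=42 Ironridge=37 → close Fernhollow (overflow 32)
  42÷1 = 42 each, +1 to first 0

Closure order: Dunmere, Elkhorn, Ashgrove, Cedarfen, Fernhollow
Last habitat: Ironridge with 79 animals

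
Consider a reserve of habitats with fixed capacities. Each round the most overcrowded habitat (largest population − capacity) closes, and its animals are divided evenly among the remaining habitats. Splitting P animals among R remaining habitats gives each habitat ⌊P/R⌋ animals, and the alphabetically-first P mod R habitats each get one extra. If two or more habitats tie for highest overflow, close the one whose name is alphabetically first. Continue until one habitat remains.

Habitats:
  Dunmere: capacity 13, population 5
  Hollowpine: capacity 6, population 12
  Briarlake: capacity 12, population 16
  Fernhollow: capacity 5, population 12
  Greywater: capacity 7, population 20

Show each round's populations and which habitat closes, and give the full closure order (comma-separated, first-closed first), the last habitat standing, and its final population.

Round 1: Briarlake=16 Dunmere=5 Fernhollow=12 Greywater=20 Hollowpine=12 → close Greywater (overflow 13)
  20÷4 = 5 each, +1 to first 0
Round 2: Briarlake=21 Dunmere=10 Fernhollow=17 Hollowpine=17 → close Fernhollow (overflow 12)
  17÷3 = 5 each, +1 to first 2
Round 3: Briarlake=27 Dunmere=16 Hollowpine=22 → close Hollowpine (overflow 16)
  22÷2 = 11 each, +1 to first 0
Round 4: Briarlake=38 Dunmere=27 → close Briarlake (overflow 26)
  38÷1 = 38 each, +1 to first 0

Closure order: Greywater, Fernhollow, Hollowpine, Briarlake
Last habitat: Dunmere with 65 animals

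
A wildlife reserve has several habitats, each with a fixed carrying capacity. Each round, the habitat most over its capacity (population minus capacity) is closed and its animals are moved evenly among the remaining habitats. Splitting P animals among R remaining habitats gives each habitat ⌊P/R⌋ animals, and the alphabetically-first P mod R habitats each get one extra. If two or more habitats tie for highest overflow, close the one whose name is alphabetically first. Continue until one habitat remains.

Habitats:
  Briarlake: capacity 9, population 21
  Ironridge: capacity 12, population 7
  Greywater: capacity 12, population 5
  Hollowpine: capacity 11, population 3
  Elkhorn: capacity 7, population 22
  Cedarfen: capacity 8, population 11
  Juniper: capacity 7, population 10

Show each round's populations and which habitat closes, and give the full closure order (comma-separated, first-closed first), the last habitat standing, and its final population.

Closure order: Elkhorn, Briarlake, Cedarfen, Juniper, Greywater, Hollowpine
Last habitat: Ironridge with 79 animals

Round 1: Briarlake=21 Cedarfen=11 Elkhorn=22 Greywater=5 Hollowpine=3 Ironridge=7 Juniper=10 → close Elkhorn (overflow 15)
  22÷6 = 3 each, +1 to first 4
Round 2: Briarlake=25 Cedarfen=15 Greywater=9 Hollowpine=7 Ironridge=10 Juniper=13 → close Briarlake (overflow 16)
  25÷5 = 5 each, +1 to first 0
Round 3: Cedarfen=20 Greywater=14 Hollowpine=12 Ironridge=15 Juniper=18 → close Cedarfen (overflow 12)
  20÷4 = 5 each, +1 to first 0
Round 4: Greywater=19 Hollowpine=17 Ironridge=20 Juniper=23 → close Juniper (overflow 16)
  23÷3 = 7 each, +1 to first 2
Round 5: Greywater=27 Hollowpine=25 Ironridge=27 → close Greywater (overflow 15)
  27÷2 = 13 each, +1 to first 1
Round 6: Hollowpine=39 Ironridge=40 → close Hollowpine (overflow 28)
  39÷1 = 39 each, +1 to first 0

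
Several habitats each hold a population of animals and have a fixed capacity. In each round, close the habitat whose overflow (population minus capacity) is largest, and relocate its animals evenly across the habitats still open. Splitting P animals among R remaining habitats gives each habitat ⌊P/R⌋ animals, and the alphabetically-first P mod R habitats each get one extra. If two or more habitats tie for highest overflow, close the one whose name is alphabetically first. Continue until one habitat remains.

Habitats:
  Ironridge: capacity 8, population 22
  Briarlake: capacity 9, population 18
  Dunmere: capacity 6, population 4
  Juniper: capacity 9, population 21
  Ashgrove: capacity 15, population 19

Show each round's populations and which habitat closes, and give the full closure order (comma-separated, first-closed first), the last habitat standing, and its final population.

Round 1: Ashgrove=19 Briarlake=18 Dunmere=4 Ironridge=22 Juniper=21 → close Ironridge (overflow 14)
  22÷4 = 5 each, +1 to first 2
Round 2: Ashgrove=25 Briarlake=24 Dunmere=9 Juniper=26 → close Juniper (overflow 17)
  26÷3 = 8 each, +1 to first 2
Round 3: Ashgrove=34 Briarlake=33 Dunmere=17 → close Briarlake (overflow 24)
  33÷2 = 16 each, +1 to first 1
Round 4: Ashgrove=51 Dunmere=33 → close Ashgrove (overflow 36)
  51÷1 = 51 each, +1 to first 0

Closure order: Ironridge, Juniper, Briarlake, Ashgrove
Last habitat: Dunmere with 84 animals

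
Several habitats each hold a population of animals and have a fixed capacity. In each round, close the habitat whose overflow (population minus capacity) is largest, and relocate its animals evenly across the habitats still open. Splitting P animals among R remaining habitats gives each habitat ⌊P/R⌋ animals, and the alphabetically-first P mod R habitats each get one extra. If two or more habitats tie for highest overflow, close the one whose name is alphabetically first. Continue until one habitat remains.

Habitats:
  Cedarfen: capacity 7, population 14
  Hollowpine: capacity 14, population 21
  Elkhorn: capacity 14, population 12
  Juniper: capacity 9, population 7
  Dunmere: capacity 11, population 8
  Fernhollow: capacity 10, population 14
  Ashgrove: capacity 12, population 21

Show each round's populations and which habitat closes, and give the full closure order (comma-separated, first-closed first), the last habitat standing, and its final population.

Round 1: Ashgrove=21 Cedarfen=14 Dunmere=8 Elkhorn=12 Fernhollow=14 Hollowpine=21 Juniper=7 → close Ashgrove (overflow 9)
  21÷6 = 3 each, +1 to first 3
Round 2: Cedarfen=18 Dunmere=12 Elkhorn=16 Fernhollow=17 Hollowpine=24 Juniper=10 → close Cedarfen (overflow 11)
  18÷5 = 3 each, +1 to first 3
Round 3: Dunmere=16 Elkhorn=20 Fernhollow=21 Hollowpine=27 Juniper=13 → close Hollowpine (overflow 13)
  27÷4 = 6 each, +1 to first 3
Round 4: Dunmere=23 Elkhorn=27 Fernhollow=28 Juniper=19 → close Fernhollow (overflow 18)
  28÷3 = 9 each, +1 to first 1
Round 5: Dunmere=33 Elkhorn=36 Juniper=28 → close Dunmere (overflow 22)
  33÷2 = 16 each, +1 to first 1
Round 6: Elkhorn=53 Juniper=44 → close Elkhorn (overflow 39)
  53÷1 = 53 each, +1 to first 0

Closure order: Ashgrove, Cedarfen, Hollowpine, Fernhollow, Dunmere, Elkhorn
Last habitat: Juniper with 97 animals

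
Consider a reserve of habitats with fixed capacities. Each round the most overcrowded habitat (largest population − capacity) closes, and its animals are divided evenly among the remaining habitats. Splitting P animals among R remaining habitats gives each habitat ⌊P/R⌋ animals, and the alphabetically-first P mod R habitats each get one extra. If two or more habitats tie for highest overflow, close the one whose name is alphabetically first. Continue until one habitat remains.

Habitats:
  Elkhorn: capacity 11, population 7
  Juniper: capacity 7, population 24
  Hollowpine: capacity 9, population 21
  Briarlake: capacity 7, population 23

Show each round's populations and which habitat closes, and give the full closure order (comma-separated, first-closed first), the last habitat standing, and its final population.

Closure order: Juniper, Briarlake, Hollowpine
Last habitat: Elkhorn with 75 animals

Round 1: Briarlake=23 Elkhorn=7 Hollowpine=21 Juniper=24 → close Juniper (overflow 17)
  24÷3 = 8 each, +1 to first 0
Round 2: Briarlake=31 Elkhorn=15 Hollowpine=29 → close Briarlake (overflow 24)
  31÷2 = 15 each, +1 to first 1
Round 3: Elkhorn=31 Hollowpine=44 → close Hollowpine (overflow 35)
  44÷1 = 44 each, +1 to first 0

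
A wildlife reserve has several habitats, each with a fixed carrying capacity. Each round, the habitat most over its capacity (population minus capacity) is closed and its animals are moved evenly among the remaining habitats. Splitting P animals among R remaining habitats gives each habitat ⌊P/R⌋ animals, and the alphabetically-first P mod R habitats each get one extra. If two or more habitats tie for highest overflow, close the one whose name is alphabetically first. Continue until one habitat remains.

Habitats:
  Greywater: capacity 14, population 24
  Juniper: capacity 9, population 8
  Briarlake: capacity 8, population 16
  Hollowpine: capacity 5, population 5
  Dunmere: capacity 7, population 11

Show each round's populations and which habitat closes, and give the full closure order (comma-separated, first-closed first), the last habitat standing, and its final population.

Round 1: Briarlake=16 Dunmere=11 Greywater=24 Hollowpine=5 Juniper=8 → close Greywater (overflow 10)
  24÷4 = 6 each, +1 to first 0
Round 2: Briarlake=22 Dunmere=17 Hollowpine=11 Juniper=14 → close Briarlake (overflow 14)
  22÷3 = 7 each, +1 to first 1
Round 3: Dunmere=25 Hollowpine=18 Juniper=21 → close Dunmere (overflow 18)
  25÷2 = 12 each, +1 to first 1
Round 4: Hollowpine=31 Juniper=33 → close Hollowpine (overflow 26)
  31÷1 = 31 each, +1 to first 0

Closure order: Greywater, Briarlake, Dunmere, Hollowpine
Last habitat: Juniper with 64 animals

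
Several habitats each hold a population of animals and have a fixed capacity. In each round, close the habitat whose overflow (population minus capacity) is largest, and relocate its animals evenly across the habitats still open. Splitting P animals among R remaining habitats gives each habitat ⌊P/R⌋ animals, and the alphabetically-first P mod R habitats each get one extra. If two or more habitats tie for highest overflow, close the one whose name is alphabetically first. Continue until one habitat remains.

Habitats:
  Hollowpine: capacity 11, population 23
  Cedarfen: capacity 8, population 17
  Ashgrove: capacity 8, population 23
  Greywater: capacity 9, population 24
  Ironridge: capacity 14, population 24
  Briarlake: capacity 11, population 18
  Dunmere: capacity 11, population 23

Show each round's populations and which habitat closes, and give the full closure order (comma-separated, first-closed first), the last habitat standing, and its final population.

Closure order: Ashgrove, Greywater, Dunmere, Hollowpine, Briarlake, Cedarfen
Last habitat: Ironridge with 152 animals

Round 1: Ashgrove=23 Briarlake=18 Cedarfen=17 Dunmere=23 Greywater=24 Hollowpine=23 Ironridge=24 → close Ashgrove (overflow 15)
  23÷6 = 3 each, +1 to first 5
Round 2: Briarlake=22 Cedarfen=21 Dunmere=27 Greywater=28 Hollowpine=27 Ironridge=27 → close Greywater (overflow 19)
  28÷5 = 5 each, +1 to first 3
Round 3: Briarlake=28 Cedarfen=27 Dunmere=33 Hollowpine=32 Ironridge=32 → close Dunmere (overflow 22)
  33÷4 = 8 each, +1 to first 1
Round 4: Briarlake=37 Cedarfen=35 Hollowpine=40 Ironridge=40 → close Hollowpine (overflow 29)
  40÷3 = 13 each, +1 to first 1
Round 5: Briarlake=51 Cedarfen=48 Ironridge=53 → close Briarlake (overflow 40)
  51÷2 = 25 each, +1 to first 1
Round 6: Cedarfen=74 Ironridge=78 → close Cedarfen (overflow 66)
  74÷1 = 74 each, +1 to first 0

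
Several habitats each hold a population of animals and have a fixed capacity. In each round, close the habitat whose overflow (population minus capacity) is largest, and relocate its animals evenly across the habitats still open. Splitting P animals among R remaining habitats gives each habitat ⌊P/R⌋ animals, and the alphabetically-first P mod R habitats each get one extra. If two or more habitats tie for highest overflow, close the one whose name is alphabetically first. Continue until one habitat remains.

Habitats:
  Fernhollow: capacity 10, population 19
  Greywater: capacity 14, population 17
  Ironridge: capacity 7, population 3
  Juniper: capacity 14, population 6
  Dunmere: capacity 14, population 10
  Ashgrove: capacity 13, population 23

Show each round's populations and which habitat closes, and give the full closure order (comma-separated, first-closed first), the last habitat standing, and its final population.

Round 1: Ashgrove=23 Dunmere=10 Fernhollow=19 Greywater=17 Ironridge=3 Juniper=6 → close Ashgrove (overflow 10)
  23÷5 = 4 each, +1 to first 3
Round 2: Dunmere=15 Fernhollow=24 Greywater=22 Ironridge=7 Juniper=10 → close Fernhollow (overflow 14)
  24÷4 = 6 each, +1 to first 0
Round 3: Dunmere=21 Greywater=28 Ironridge=13 Juniper=16 → close Greywater (overflow 14)
  28÷3 = 9 each, +1 to first 1
Round 4: Dunmere=31 Ironridge=22 Juniper=25 → close Dunmere (overflow 17)
  31÷2 = 15 each, +1 to first 1
Round 5: Ironridge=38 Juniper=40 → close Ironridge (overflow 31)
  38÷1 = 38 each, +1 to first 0

Closure order: Ashgrove, Fernhollow, Greywater, Dunmere, Ironridge
Last habitat: Juniper with 78 animals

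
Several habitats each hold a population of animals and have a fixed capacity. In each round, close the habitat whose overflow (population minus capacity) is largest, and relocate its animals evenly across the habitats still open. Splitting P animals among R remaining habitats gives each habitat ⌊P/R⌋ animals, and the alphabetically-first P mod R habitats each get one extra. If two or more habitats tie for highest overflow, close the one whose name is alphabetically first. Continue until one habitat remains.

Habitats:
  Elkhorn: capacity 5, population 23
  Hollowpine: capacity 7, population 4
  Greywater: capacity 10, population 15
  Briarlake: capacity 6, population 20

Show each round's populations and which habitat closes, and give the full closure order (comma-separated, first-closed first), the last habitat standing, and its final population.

Closure order: Elkhorn, Briarlake, Greywater
Last habitat: Hollowpine with 62 animals

Round 1: Briarlake=20 Elkhorn=23 Greywater=15 Hollowpine=4 → close Elkhorn (overflow 18)
  23÷3 = 7 each, +1 to first 2
Round 2: Briarlake=28 Greywater=23 Hollowpine=11 → close Briarlake (overflow 22)
  28÷2 = 14 each, +1 to first 0
Round 3: Greywater=37 Hollowpine=25 → close Greywater (overflow 27)
  37÷1 = 37 each, +1 to first 0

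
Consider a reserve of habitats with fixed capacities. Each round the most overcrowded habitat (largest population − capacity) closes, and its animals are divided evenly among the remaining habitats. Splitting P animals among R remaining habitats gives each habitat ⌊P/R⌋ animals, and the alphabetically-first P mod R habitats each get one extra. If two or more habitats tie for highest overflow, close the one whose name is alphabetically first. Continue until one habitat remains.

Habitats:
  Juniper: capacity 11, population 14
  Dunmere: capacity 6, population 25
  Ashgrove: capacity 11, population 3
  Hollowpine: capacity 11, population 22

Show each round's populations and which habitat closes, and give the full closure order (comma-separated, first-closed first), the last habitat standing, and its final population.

Closure order: Dunmere, Hollowpine, Juniper
Last habitat: Ashgrove with 64 animals

Round 1: Ashgrove=3 Dunmere=25 Hollowpine=22 Juniper=14 → close Dunmere (overflow 19)
  25÷3 = 8 each, +1 to first 1
Round 2: Ashgrove=12 Hollowpine=30 Juniper=22 → close Hollowpine (overflow 19)
  30÷2 = 15 each, +1 to first 0
Round 3: Ashgrove=27 Juniper=37 → close Juniper (overflow 26)
  37÷1 = 37 each, +1 to first 0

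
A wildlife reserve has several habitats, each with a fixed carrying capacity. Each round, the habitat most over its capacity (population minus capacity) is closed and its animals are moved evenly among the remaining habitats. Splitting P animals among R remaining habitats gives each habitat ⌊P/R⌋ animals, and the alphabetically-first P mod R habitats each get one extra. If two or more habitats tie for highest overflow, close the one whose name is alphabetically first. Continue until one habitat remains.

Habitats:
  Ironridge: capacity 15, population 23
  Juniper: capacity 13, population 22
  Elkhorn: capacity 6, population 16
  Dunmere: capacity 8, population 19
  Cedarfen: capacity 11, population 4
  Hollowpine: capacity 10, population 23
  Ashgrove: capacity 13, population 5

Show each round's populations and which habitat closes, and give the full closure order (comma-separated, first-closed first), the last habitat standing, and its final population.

Round 1: Ashgrove=5 Cedarfen=4 Dunmere=19 Elkhorn=16 Hollowpine=23 Ironridge=23 Juniper=22 → close Hollowpine (overflow 13)
  23÷6 = 3 each, +1 to first 5
Round 2: Ashgrove=9 Cedarfen=8 Dunmere=23 Elkhorn=20 Ironridge=27 Juniper=25 → close Dunmere (overflow 15)
  23÷5 = 4 each, +1 to first 3
Round 3: Ashgrove=14 Cedarfen=13 Elkhorn=25 Ironridge=31 Juniper=29 → close Elkhorn (overflow 19)
  25÷4 = 6 each, +1 to first 1
Round 4: Ashgrove=21 Cedarfen=19 Ironridge=37 Juniper=35 → close Ironridge (overflow 22)
  37÷3 = 12 each, +1 to first 1
Round 5: Ashgrove=34 Cedarfen=31 Juniper=47 → close Juniper (overflow 34)
  47÷2 = 23 each, +1 to first 1
Round 6: Ashgrove=58 Cedarfen=54 → close Ashgrove (overflow 45)
  58÷1 = 58 each, +1 to first 0

Closure order: Hollowpine, Dunmere, Elkhorn, Ironridge, Juniper, Ashgrove
Last habitat: Cedarfen with 112 animals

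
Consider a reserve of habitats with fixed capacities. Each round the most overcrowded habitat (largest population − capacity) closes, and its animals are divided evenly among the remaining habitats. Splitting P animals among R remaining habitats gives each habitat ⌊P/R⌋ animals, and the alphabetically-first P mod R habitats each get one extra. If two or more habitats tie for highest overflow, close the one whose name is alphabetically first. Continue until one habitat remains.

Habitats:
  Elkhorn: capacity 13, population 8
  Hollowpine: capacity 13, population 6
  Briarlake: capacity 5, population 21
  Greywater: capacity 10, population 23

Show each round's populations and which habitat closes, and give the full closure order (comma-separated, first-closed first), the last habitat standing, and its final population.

Closure order: Briarlake, Greywater, Elkhorn
Last habitat: Hollowpine with 58 animals

Round 1: Briarlake=21 Elkhorn=8 Greywater=23 Hollowpine=6 → close Briarlake (overflow 16)
  21÷3 = 7 each, +1 to first 0
Round 2: Elkhorn=15 Greywater=30 Hollowpine=13 → close Greywater (overflow 20)
  30÷2 = 15 each, +1 to first 0
Round 3: Elkhorn=30 Hollowpine=28 → close Elkhorn (overflow 17)
  30÷1 = 30 each, +1 to first 0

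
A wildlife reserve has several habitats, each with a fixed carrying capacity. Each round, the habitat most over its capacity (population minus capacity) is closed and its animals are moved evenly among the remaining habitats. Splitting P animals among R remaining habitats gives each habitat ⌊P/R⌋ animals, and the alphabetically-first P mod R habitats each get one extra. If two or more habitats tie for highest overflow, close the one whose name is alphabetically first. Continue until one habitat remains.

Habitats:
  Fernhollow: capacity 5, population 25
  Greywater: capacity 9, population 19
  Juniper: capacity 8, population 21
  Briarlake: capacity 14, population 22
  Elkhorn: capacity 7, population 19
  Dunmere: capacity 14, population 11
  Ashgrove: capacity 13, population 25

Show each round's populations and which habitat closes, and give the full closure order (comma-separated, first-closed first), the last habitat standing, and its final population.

Round 1: Ashgrove=25 Briarlake=22 Dunmere=11 Elkhorn=19 Fernhollow=25 Greywater=19 Juniper=21 → close Fernhollow (overflow 20)
  25÷6 = 4 each, +1 to first 1
Round 2: Ashgrove=30 Briarlake=26 Dunmere=15 Elkhorn=23 Greywater=23 Juniper=25 → close Ashgrove (overflow 17)
  30÷5 = 6 each, +1 to first 0
Round 3: Briarlake=32 Dunmere=21 Elkhorn=29 Greywater=29 Juniper=31 → close Juniper (overflow 23)
  31÷4 = 7 each, +1 to first 3
Round 4: Briarlake=40 Dunmere=29 Elkhorn=37 Greywater=36 → close Elkhorn (overflow 30)
  37÷3 = 12 each, +1 to first 1
Round 5: Briarlake=53 Dunmere=41 Greywater=48 → close Briarlake (overflow 39)
  53÷2 = 26 each, +1 to first 1
Round 6: Dunmere=68 Greywater=74 → close Greywater (overflow 65)
  74÷1 = 74 each, +1 to first 0

Closure order: Fernhollow, Ashgrove, Juniper, Elkhorn, Briarlake, Greywater
Last habitat: Dunmere with 142 animals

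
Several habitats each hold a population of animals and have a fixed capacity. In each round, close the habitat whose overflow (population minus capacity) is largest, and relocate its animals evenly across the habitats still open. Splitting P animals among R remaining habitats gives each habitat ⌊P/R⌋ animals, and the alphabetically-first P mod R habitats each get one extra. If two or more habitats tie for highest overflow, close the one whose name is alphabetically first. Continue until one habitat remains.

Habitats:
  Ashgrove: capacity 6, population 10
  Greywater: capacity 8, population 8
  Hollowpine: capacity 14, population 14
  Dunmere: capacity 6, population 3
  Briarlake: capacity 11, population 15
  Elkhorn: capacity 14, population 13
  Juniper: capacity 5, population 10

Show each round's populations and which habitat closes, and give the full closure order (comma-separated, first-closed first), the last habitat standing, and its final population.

Round 1: Ashgrove=10 Briarlake=15 Dunmere=3 Elkhorn=13 Greywater=8 Hollowpine=14 Juniper=10 → close Juniper (overflow 5)
  10÷6 = 1 each, +1 to first 4
Round 2: Ashgrove=12 Briarlake=17 Dunmere=5 Elkhorn=15 Greywater=9 Hollowpine=15 → close Ashgrove (overflow 6)
  12÷5 = 2 each, +1 to first 2
Round 3: Briarlake=20 Dunmere=8 Elkhorn=17 Greywater=11 Hollowpine=17 → close Briarlake (overflow 9)
  20÷4 = 5 each, +1 to first 0
Round 4: Dunmere=13 Elkhorn=22 Greywater=16 Hollowpine=22 → close Elkhorn (overflow 8)
  22÷3 = 7 each, +1 to first 1
Round 5: Dunmere=21 Greywater=23 Hollowpine=29 → close Dunmere (overflow 15)
  21÷2 = 10 each, +1 to first 1
Round 6: Greywater=34 Hollowpine=39 → close Greywater (overflow 26)
  34÷1 = 34 each, +1 to first 0

Closure order: Juniper, Ashgrove, Briarlake, Elkhorn, Dunmere, Greywater
Last habitat: Hollowpine with 73 animals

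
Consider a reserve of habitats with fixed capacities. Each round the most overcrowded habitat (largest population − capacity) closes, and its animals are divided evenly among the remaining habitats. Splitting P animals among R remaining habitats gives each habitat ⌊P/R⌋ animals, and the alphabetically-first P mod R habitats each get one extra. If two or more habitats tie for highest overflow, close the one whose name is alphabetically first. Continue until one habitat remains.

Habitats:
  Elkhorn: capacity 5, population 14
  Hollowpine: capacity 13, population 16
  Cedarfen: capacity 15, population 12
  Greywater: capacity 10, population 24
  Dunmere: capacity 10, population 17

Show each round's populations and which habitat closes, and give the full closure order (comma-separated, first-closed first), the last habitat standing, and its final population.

Round 1: Cedarfen=12 Dunmere=17 Elkhorn=14 Greywater=24 Hollowpine=16 → close Greywater (overflow 14)
  24÷4 = 6 each, +1 to first 0
Round 2: Cedarfen=18 Dunmere=23 Elkhorn=20 Hollowpine=22 → close Elkhorn (overflow 15)
  20÷3 = 6 each, +1 to first 2
Round 3: Cedarfen=25 Dunmere=30 Hollowpine=28 → close Dunmere (overflow 20)
  30÷2 = 15 each, +1 to first 0
Round 4: Cedarfen=40 Hollowpine=43 → close Hollowpine (overflow 30)
  43÷1 = 43 each, +1 to first 0

Closure order: Greywater, Elkhorn, Dunmere, Hollowpine
Last habitat: Cedarfen with 83 animals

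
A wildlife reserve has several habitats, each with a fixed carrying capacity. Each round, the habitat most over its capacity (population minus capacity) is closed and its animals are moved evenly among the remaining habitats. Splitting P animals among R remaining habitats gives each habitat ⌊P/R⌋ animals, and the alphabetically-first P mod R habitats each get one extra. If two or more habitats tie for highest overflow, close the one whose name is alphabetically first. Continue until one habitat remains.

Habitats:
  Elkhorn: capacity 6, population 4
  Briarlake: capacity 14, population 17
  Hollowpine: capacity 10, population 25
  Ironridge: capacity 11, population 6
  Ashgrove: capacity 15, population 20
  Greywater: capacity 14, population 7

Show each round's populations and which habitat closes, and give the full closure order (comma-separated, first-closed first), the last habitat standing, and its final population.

Round 1: Ashgrove=20 Briarlake=17 Elkhorn=4 Greywater=7 Hollowpine=25 Ironridge=6 → close Hollowpine (overflow 15)
  25÷5 = 5 each, +1 to first 0
Round 2: Ashgrove=25 Briarlake=22 Elkhorn=9 Greywater=12 Ironridge=11 → close Ashgrove (overflow 10)
  25÷4 = 6 each, +1 to first 1
Round 3: Briarlake=29 Elkhorn=15 Greywater=18 Ironridge=17 → close Briarlake (overflow 15)
  29÷3 = 9 each, +1 to first 2
Round 4: Elkhorn=25 Greywater=28 Ironridge=26 → close Elkhorn (overflow 19)
  25÷2 = 12 each, +1 to first 1
Round 5: Greywater=41 Ironridge=38 → close Greywater (overflow 27)
  41÷1 = 41 each, +1 to first 0

Closure order: Hollowpine, Ashgrove, Briarlake, Elkhorn, Greywater
Last habitat: Ironridge with 79 animals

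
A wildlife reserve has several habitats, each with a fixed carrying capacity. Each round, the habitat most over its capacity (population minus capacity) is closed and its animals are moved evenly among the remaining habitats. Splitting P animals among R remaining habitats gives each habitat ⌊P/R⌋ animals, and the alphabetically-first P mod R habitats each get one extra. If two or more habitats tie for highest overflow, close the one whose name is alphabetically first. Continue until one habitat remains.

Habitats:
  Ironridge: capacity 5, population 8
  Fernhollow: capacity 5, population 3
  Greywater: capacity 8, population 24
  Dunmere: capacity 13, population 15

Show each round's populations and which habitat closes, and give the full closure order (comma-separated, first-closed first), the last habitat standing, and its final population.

Closure order: Greywater, Ironridge, Dunmere
Last habitat: Fernhollow with 50 animals

Round 1: Dunmere=15 Fernhollow=3 Greywater=24 Ironridge=8 → close Greywater (overflow 16)
  24÷3 = 8 each, +1 to first 0
Round 2: Dunmere=23 Fernhollow=11 Ironridge=16 → close Ironridge (overflow 11)
  16÷2 = 8 each, +1 to first 0
Round 3: Dunmere=31 Fernhollow=19 → close Dunmere (overflow 18)
  31÷1 = 31 each, +1 to first 0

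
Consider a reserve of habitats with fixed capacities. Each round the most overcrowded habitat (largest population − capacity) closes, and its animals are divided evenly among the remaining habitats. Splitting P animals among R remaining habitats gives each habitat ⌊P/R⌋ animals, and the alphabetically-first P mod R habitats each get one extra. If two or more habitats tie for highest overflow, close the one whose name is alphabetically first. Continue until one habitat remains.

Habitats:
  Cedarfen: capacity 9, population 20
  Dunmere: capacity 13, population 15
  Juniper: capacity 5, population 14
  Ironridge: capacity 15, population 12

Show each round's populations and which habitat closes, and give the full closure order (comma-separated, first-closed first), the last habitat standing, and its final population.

Closure order: Cedarfen, Juniper, Dunmere
Last habitat: Ironridge with 61 animals

Round 1: Cedarfen=20 Dunmere=15 Ironridge=12 Juniper=14 → close Cedarfen (overflow 11)
  20÷3 = 6 each, +1 to first 2
Round 2: Dunmere=22 Ironridge=19 Juniper=20 → close Juniper (overflow 15)
  20÷2 = 10 each, +1 to first 0
Round 3: Dunmere=32 Ironridge=29 → close Dunmere (overflow 19)
  32÷1 = 32 each, +1 to first 0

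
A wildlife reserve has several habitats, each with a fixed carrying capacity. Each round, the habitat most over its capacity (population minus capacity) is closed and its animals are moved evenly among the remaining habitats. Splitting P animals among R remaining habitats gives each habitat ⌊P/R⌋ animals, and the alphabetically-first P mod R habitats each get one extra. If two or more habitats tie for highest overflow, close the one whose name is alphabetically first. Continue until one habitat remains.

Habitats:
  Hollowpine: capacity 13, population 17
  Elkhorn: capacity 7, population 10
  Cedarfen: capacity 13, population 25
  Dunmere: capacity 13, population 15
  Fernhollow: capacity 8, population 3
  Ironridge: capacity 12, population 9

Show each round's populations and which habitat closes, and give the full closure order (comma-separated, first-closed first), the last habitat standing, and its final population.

Round 1: Cedarfen=25 Dunmere=15 Elkhorn=10 Fernhollow=3 Hollowpine=17 Ironridge=9 → close Cedarfen (overflow 12)
  25÷5 = 5 each, +1 to first 0
Round 2: Dunmere=20 Elkhorn=15 Fernhollow=8 Hollowpine=22 Ironridge=14 → close Hollowpine (overflow 9)
  22÷4 = 5 each, +1 to first 2
Round 3: Dunmere=26 Elkhorn=21 Fernhollow=13 Ironridge=19 → close Elkhorn (overflow 14)
  21÷3 = 7 each, +1 to first 0
Round 4: Dunmere=33 Fernhollow=20 Ironridge=26 → close Dunmere (overflow 20)
  33÷2 = 16 each, +1 to first 1
Round 5: Fernhollow=37 Ironridge=42 → close Ironridge (overflow 30)
  42÷1 = 42 each, +1 to first 0

Closure order: Cedarfen, Hollowpine, Elkhorn, Dunmere, Ironridge
Last habitat: Fernhollow with 79 animals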